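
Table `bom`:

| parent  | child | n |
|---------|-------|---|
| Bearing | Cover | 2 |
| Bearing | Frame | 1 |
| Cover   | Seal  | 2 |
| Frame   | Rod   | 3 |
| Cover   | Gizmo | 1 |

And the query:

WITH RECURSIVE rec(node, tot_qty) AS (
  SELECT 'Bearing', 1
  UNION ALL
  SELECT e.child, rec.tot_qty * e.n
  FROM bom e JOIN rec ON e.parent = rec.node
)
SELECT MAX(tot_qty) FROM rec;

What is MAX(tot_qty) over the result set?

4

Base: (Bearing, tot_qty=1).
Iteration 1: components of {Bearing} -> Cover = 1*2 = 2, Frame = 1*1 = 1.
Iteration 2: components of {Cover,Frame} -> Gizmo = 2*1 = 2, Rod = 1*3 = 3, Seal = 2*2 = 4.
Iteration 3: no further components; recursion stops.
tot_qty values: 1, 2, 1, 4, 2, 3; the maximum is 4.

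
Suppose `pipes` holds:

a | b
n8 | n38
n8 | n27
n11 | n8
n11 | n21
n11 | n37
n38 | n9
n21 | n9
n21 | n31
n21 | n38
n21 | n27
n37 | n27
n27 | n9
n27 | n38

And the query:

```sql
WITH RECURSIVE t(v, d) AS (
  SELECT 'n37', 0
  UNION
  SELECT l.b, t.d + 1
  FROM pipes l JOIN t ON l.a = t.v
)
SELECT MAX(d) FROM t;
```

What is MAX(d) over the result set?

Base: (n37, d=0).
Iteration 1: edges from {n37} -> (n27, d=1).
Iteration 2: edges from {n27} -> (n38, d=2), (n9, d=2).
Iteration 3: edges from {n38,n9} -> (n9, d=3).
Iteration 4: no outgoing edges from {n9}; recursion stops.
d values: 0, 1, 2, 2, 3; the maximum is 3.

3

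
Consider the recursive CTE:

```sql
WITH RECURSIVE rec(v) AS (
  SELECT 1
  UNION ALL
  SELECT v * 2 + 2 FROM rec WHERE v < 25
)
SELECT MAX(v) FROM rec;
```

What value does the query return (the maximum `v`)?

Base: v=1.
Iteration 1: 1 < 25 holds -> v = 1 * 2 + 2 = 4.
Iteration 2: 4 < 25 holds -> v = 4 * 2 + 2 = 10.
Iteration 3: 10 < 25 holds -> v = 10 * 2 + 2 = 22.
Iteration 4: 22 < 25 holds -> v = 22 * 2 + 2 = 46.
Iteration 5: 46 < 25 fails; recursion stops.
v values: 1, 4, 10, 22, 46; the maximum is 46.

46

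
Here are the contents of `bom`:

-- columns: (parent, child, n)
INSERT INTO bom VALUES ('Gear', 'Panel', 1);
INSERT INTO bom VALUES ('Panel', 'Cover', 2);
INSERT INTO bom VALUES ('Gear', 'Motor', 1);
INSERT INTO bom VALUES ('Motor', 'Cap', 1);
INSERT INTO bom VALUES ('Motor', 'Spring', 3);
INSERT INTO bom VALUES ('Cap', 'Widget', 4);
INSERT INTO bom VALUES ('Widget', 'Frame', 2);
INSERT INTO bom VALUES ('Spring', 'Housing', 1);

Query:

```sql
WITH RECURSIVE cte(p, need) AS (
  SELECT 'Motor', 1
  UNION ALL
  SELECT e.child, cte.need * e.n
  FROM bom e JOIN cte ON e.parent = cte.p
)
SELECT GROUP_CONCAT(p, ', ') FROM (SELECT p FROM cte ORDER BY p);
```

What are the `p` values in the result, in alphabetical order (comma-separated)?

Cap, Frame, Housing, Motor, Spring, Widget

Base: (Motor, need=1).
Iteration 1: components of {Motor} -> Cap = 1*1 = 1, Spring = 1*3 = 3.
Iteration 2: components of {Cap,Spring} -> Housing = 3*1 = 3, Widget = 1*4 = 4.
Iteration 3: components of {Housing,Widget} -> Frame = 4*2 = 8.
Iteration 4: no further components; recursion stops.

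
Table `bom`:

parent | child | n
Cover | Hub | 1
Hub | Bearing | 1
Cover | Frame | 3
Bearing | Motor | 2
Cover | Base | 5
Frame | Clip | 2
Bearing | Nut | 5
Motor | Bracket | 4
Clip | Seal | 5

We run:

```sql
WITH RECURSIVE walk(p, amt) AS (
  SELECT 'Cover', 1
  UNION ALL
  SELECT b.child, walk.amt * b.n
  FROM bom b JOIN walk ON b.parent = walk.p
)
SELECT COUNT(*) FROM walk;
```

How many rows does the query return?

10

Base: (Cover, amt=1).
Iteration 1: components of {Cover} -> Base = 1*5 = 5, Frame = 1*3 = 3, Hub = 1*1 = 1.
Iteration 2: components of {Base,Frame,Hub} -> Bearing = 1*1 = 1, Clip = 3*2 = 6.
Iteration 3: components of {Bearing,Clip} -> Motor = 1*2 = 2, Nut = 1*5 = 5, Seal = 6*5 = 30.
Iteration 4: components of {Motor,Nut,Seal} -> Bracket = 2*4 = 8.
Iteration 5: no further components; recursion stops.
Total rows emitted: 10.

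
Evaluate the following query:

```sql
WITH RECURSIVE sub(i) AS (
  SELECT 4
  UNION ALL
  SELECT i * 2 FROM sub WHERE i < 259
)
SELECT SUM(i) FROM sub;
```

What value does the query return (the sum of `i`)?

1020

Base: i=4.
Iteration 1: 4 < 259 holds -> i = 4 * 2 = 8.
Iteration 2: 8 < 259 holds -> i = 8 * 2 = 16.
Iteration 3: 16 < 259 holds -> i = 16 * 2 = 32.
Iteration 4: 32 < 259 holds -> i = 32 * 2 = 64.
Iteration 5: 64 < 259 holds -> i = 64 * 2 = 128.
Iteration 6: 128 < 259 holds -> i = 128 * 2 = 256.
Iteration 7: 256 < 259 holds -> i = 256 * 2 = 512.
Iteration 8: 512 < 259 fails; recursion stops.
SUM(i) = 4 + 8 + 16 + 32 + 64 + 128 + 256 + 512 = 1020.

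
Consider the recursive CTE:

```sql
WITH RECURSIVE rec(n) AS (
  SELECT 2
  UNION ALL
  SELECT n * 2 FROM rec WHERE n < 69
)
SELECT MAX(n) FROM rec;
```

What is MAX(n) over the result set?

Base: n=2.
Iteration 1: 2 < 69 holds -> n = 2 * 2 = 4.
Iteration 2: 4 < 69 holds -> n = 4 * 2 = 8.
Iteration 3: 8 < 69 holds -> n = 8 * 2 = 16.
Iteration 4: 16 < 69 holds -> n = 16 * 2 = 32.
Iteration 5: 32 < 69 holds -> n = 32 * 2 = 64.
Iteration 6: 64 < 69 holds -> n = 64 * 2 = 128.
Iteration 7: 128 < 69 fails; recursion stops.
n values: 2, 4, 8, 16, 32, 64, 128; the maximum is 128.

128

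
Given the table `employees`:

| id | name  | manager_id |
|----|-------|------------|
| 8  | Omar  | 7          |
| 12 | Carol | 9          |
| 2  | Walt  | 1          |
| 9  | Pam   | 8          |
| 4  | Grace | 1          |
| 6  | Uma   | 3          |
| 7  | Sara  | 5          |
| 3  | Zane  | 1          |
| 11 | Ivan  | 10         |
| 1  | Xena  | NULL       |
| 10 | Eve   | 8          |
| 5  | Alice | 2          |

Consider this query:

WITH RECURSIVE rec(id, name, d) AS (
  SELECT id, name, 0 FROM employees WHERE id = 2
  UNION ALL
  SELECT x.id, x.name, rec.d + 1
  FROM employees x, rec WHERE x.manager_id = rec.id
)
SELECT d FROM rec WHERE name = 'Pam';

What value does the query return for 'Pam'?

4

Base: id=2 (Walt) at d 0.
Iteration 1: rows with manager_id in {2} -> Alice (id 5, d 1).
Iteration 2: rows with manager_id in {5} -> Sara (id 7, d 2).
Iteration 3: rows with manager_id in {7} -> Omar (id 8, d 3).
Iteration 4: rows with manager_id in {8} -> Pam (id 9, d 4), Eve (id 10, d 4).
Iteration 5: rows with manager_id in {9,10} -> Ivan (id 11, d 5), Carol (id 12, d 5).
Iteration 6: no rows with manager_id in {11,12}; recursion stops.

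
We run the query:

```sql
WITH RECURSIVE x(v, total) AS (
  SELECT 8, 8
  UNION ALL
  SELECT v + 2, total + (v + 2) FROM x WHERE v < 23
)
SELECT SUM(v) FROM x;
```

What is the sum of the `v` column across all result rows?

144

Base: v=8, total=8.
Iteration 1: 8 < 23 holds -> v = 8 + 2 = 10, total = 8 + 10 = 18.
Iteration 2: 10 < 23 holds -> v = 10 + 2 = 12, total = 18 + 12 = 30.
Iteration 3: 12 < 23 holds -> v = 12 + 2 = 14, total = 30 + 14 = 44.
Iteration 4: 14 < 23 holds -> v = 14 + 2 = 16, total = 44 + 16 = 60.
Iteration 5: 16 < 23 holds -> v = 16 + 2 = 18, total = 60 + 18 = 78.
Iteration 6: 18 < 23 holds -> v = 18 + 2 = 20, total = 78 + 20 = 98.
Iteration 7: 20 < 23 holds -> v = 20 + 2 = 22, total = 98 + 22 = 120.
Iteration 8: 22 < 23 holds -> v = 22 + 2 = 24, total = 120 + 24 = 144.
Iteration 9: 24 < 23 fails; recursion stops.
SUM(v) = 8 + 10 + 12 + 14 + 16 + 18 + 20 + 22 + 24 = 144.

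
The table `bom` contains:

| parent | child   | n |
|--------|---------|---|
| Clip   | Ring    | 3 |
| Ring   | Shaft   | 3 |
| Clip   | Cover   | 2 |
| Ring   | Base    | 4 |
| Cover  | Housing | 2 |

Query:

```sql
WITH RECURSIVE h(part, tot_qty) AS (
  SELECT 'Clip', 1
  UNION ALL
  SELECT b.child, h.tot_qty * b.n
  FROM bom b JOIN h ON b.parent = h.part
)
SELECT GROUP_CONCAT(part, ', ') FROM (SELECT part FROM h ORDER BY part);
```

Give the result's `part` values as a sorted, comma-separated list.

Base: (Clip, tot_qty=1).
Iteration 1: components of {Clip} -> Cover = 1*2 = 2, Ring = 1*3 = 3.
Iteration 2: components of {Cover,Ring} -> Base = 3*4 = 12, Housing = 2*2 = 4, Shaft = 3*3 = 9.
Iteration 3: no further components; recursion stops.

Base, Clip, Cover, Housing, Ring, Shaft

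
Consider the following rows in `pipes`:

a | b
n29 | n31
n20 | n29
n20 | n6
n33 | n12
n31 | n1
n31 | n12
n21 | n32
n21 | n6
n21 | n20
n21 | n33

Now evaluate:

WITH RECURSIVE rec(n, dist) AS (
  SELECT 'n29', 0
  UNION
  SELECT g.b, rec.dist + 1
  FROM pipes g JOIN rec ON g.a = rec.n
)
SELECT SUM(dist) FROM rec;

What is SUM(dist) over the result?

5

Base: (n29, dist=0).
Iteration 1: edges from {n29} -> (n31, dist=1).
Iteration 2: edges from {n31} -> (n1, dist=2), (n12, dist=2).
Iteration 3: no outgoing edges from {n1,n12}; recursion stops.
SUM(dist) = 0 + 1 + 2 + 2 = 5.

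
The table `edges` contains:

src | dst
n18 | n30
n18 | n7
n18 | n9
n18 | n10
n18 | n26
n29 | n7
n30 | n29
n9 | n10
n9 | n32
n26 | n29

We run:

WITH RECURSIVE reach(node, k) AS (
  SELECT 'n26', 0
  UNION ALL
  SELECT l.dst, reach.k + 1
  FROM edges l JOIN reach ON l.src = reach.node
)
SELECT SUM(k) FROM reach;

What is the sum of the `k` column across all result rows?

3

Base: (n26, k=0).
Iteration 1: edges from {n26} -> (n29, k=1).
Iteration 2: edges from {n29} -> (n7, k=2).
Iteration 3: no outgoing edges from {n7}; recursion stops.
SUM(k) = 0 + 1 + 2 = 3.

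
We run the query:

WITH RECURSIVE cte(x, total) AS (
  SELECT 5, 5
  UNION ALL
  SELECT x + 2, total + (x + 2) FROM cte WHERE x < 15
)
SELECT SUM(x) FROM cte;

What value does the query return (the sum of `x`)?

Base: x=5, total=5.
Iteration 1: 5 < 15 holds -> x = 5 + 2 = 7, total = 5 + 7 = 12.
Iteration 2: 7 < 15 holds -> x = 7 + 2 = 9, total = 12 + 9 = 21.
Iteration 3: 9 < 15 holds -> x = 9 + 2 = 11, total = 21 + 11 = 32.
Iteration 4: 11 < 15 holds -> x = 11 + 2 = 13, total = 32 + 13 = 45.
Iteration 5: 13 < 15 holds -> x = 13 + 2 = 15, total = 45 + 15 = 60.
Iteration 6: 15 < 15 fails; recursion stops.
SUM(x) = 5 + 7 + 9 + 11 + 13 + 15 = 60.

60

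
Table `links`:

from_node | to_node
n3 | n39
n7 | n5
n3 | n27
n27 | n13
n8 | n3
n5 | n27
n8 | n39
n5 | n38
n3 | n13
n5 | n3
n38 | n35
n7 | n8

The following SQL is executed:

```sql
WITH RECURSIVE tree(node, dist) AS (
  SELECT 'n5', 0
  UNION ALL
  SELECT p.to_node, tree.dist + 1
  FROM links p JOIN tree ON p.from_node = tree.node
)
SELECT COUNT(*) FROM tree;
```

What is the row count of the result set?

10

Base: (n5, dist=0).
Iteration 1: edges from {n5} -> (n27, dist=1), (n3, dist=1), (n38, dist=1).
Iteration 2: edges from {n27,n3,n38} -> (n13, dist=2) x2, (n27, dist=2), (n35, dist=2), (n39, dist=2). [UNION ALL keeps all 5 new rows, including repeats]
Iteration 3: edges from {n13,n27,n35,n39} -> (n13, dist=3).
Iteration 4: no outgoing edges from {n13}; recursion stops.
Total rows emitted: 10.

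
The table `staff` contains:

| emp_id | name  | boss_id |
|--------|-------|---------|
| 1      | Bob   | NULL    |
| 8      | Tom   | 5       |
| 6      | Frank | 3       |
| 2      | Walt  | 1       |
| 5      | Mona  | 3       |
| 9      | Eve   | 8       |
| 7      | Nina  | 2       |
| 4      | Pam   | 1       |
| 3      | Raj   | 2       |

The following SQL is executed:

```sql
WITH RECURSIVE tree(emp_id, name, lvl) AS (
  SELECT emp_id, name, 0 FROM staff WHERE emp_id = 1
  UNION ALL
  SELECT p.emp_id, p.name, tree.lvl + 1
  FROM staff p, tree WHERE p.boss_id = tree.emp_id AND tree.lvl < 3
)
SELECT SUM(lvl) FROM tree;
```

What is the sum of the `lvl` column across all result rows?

Base: emp_id=1 (Bob) at lvl 0.
Iteration 1: rows with boss_id in {1} -> Walt (id 2, lvl 1), Pam (id 4, lvl 1).
Iteration 2: rows with boss_id in {2,4} -> Raj (id 3, lvl 2), Nina (id 7, lvl 2).
Iteration 3: rows with boss_id in {3,7} -> Mona (id 5, lvl 3), Frank (id 6, lvl 3).
Iteration 4: lvl < 3 fails for all current rows; recursion stops.
SUM(lvl) = 0 + 1 + 1 + 2 + 2 + 3 + 3 = 12.

12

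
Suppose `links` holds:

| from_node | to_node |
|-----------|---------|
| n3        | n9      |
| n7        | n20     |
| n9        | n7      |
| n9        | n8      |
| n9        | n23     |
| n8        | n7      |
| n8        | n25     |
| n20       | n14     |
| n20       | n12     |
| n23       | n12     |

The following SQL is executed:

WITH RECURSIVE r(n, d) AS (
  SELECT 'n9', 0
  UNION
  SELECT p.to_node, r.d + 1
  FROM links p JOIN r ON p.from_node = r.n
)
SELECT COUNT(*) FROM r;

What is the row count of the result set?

13

Base: (n9, d=0).
Iteration 1: edges from {n9} -> (n23, d=1), (n7, d=1), (n8, d=1).
Iteration 2: edges from {n23,n7,n8} -> (n12, d=2), (n20, d=2), (n25, d=2), (n7, d=2).
Iteration 3: edges from {n12,n20,n25,n7} -> (n12, d=3), (n14, d=3), (n20, d=3).
Iteration 4: edges from {n12,n14,n20} -> (n12, d=4), (n14, d=4).
Iteration 5: no outgoing edges from {n12,n14}; recursion stops.
Total rows emitted: 13.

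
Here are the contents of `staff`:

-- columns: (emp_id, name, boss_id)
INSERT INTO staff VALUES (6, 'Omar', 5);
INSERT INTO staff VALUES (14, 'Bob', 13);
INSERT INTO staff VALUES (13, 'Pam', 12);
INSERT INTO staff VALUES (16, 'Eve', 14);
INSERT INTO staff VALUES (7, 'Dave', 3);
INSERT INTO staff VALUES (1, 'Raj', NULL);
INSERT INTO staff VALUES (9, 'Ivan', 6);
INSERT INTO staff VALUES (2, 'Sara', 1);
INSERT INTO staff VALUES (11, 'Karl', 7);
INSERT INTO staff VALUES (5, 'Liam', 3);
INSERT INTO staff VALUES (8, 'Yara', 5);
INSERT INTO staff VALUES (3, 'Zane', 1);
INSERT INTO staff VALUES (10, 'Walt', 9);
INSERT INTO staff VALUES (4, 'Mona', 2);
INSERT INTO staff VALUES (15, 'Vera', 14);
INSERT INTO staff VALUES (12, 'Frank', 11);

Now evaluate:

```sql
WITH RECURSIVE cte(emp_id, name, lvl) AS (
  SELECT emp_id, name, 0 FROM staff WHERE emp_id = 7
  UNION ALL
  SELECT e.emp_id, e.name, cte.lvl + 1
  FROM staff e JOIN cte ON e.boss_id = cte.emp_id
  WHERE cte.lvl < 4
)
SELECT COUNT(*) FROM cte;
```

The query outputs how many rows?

Base: emp_id=7 (Dave) at lvl 0.
Iteration 1: rows with boss_id in {7} -> Karl (id 11, lvl 1).
Iteration 2: rows with boss_id in {11} -> Frank (id 12, lvl 2).
Iteration 3: rows with boss_id in {12} -> Pam (id 13, lvl 3).
Iteration 4: rows with boss_id in {13} -> Bob (id 14, lvl 4).
Iteration 5: lvl < 4 fails for all current rows; recursion stops.
Total rows emitted: 5.

5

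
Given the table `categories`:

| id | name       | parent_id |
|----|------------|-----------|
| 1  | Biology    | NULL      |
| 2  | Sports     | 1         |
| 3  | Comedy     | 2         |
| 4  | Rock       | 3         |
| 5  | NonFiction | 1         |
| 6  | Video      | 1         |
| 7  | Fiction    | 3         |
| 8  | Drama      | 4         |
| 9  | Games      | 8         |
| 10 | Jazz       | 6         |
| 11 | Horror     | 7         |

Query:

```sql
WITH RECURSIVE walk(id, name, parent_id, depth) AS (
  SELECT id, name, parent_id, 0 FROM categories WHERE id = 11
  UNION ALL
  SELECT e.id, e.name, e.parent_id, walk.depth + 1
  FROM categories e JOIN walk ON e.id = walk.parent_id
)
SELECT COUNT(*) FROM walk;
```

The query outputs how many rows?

5

Base: id=11 (Horror), parent_id=7, depth 0.
Iteration 1: join on id=7 -> Fiction (id 7, parent_id=3, depth 1).
Iteration 2: join on id=3 -> Comedy (id 3, parent_id=2, depth 2).
Iteration 3: join on id=2 -> Sports (id 2, parent_id=1, depth 3).
Iteration 4: join on id=1 -> Biology (id 1, parent_id=NULL, depth 4).
Iteration 5: parent_id is NULL; no match; recursion stops.
Total rows emitted: 5.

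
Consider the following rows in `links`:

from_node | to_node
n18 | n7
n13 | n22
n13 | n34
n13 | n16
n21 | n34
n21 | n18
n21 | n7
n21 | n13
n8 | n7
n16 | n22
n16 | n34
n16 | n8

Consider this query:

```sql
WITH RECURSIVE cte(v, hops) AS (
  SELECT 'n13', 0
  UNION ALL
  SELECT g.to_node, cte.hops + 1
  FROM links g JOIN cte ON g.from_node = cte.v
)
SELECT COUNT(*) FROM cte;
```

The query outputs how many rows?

Base: (n13, hops=0).
Iteration 1: edges from {n13} -> (n16, hops=1), (n22, hops=1), (n34, hops=1).
Iteration 2: edges from {n16,n22,n34} -> (n22, hops=2), (n34, hops=2), (n8, hops=2).
Iteration 3: edges from {n22,n34,n8} -> (n7, hops=3).
Iteration 4: no outgoing edges from {n7}; recursion stops.
Total rows emitted: 8.

8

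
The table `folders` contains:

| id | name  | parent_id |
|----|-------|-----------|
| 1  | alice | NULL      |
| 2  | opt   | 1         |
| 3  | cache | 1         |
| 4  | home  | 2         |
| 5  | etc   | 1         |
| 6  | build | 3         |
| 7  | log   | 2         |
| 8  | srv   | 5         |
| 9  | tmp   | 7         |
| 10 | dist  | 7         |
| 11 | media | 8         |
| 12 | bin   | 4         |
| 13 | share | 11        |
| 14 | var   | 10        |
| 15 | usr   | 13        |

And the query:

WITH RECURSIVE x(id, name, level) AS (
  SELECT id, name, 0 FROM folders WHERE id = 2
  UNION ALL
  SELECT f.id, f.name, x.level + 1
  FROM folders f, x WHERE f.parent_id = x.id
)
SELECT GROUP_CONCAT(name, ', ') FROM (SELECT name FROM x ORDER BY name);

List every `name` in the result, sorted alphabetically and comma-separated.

Base: id=2 (opt) at level 0.
Iteration 1: rows with parent_id in {2} -> home (id 4, level 1), log (id 7, level 1).
Iteration 2: rows with parent_id in {4,7} -> tmp (id 9, level 2), dist (id 10, level 2), bin (id 12, level 2).
Iteration 3: rows with parent_id in {9,10,12} -> var (id 14, level 3).
Iteration 4: no rows with parent_id in {14}; recursion stops.

bin, dist, home, log, opt, tmp, var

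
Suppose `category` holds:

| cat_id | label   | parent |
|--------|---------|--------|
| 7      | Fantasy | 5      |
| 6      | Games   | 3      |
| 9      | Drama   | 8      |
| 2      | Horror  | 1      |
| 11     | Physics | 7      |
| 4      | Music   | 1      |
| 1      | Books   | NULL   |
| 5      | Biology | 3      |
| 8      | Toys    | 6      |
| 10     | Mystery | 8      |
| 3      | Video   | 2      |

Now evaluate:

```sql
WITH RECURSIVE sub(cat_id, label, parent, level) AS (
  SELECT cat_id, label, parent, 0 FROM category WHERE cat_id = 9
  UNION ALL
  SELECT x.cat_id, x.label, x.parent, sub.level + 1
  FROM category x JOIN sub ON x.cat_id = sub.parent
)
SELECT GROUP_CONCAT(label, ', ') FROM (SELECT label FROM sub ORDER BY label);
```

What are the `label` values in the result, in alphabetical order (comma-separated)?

Base: cat_id=9 (Drama), parent=8, level 0.
Iteration 1: join on cat_id=8 -> Toys (id 8, parent=6, level 1).
Iteration 2: join on cat_id=6 -> Games (id 6, parent=3, level 2).
Iteration 3: join on cat_id=3 -> Video (id 3, parent=2, level 3).
Iteration 4: join on cat_id=2 -> Horror (id 2, parent=1, level 4).
Iteration 5: join on cat_id=1 -> Books (id 1, parent=NULL, level 5).
Iteration 6: parent is NULL; no match; recursion stops.

Books, Drama, Games, Horror, Toys, Video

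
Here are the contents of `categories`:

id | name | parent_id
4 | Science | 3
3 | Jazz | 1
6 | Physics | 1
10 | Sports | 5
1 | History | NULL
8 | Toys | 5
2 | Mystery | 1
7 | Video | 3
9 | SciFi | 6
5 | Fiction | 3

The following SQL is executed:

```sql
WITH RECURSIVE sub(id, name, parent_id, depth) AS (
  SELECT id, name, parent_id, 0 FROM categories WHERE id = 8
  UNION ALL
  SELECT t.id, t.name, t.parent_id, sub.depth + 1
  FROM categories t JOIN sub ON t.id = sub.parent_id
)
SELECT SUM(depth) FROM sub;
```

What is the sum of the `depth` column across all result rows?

Base: id=8 (Toys), parent_id=5, depth 0.
Iteration 1: join on id=5 -> Fiction (id 5, parent_id=3, depth 1).
Iteration 2: join on id=3 -> Jazz (id 3, parent_id=1, depth 2).
Iteration 3: join on id=1 -> History (id 1, parent_id=NULL, depth 3).
Iteration 4: parent_id is NULL; no match; recursion stops.
SUM(depth) = 0 + 1 + 2 + 3 = 6.

6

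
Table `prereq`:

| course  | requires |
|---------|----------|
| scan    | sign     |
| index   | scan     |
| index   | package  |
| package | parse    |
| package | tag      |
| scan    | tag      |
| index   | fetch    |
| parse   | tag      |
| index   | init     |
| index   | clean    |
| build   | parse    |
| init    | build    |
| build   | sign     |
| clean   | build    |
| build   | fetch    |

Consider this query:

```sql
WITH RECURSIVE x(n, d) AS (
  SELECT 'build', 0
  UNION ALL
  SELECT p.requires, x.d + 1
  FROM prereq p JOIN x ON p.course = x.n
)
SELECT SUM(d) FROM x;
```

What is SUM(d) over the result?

Base: (build, d=0).
Iteration 1: edges from {build} -> (fetch, d=1), (parse, d=1), (sign, d=1).
Iteration 2: edges from {fetch,parse,sign} -> (tag, d=2).
Iteration 3: no outgoing edges from {tag}; recursion stops.
SUM(d) = 0 + 1 + 1 + 1 + 2 = 5.

5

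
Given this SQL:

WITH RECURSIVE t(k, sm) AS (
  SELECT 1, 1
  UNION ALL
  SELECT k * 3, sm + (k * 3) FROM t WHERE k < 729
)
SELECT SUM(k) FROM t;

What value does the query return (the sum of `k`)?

1093

Base: k=1, sm=1.
Iteration 1: 1 < 729 holds -> k = 1 * 3 = 3, sm = 1 + 3 = 4.
Iteration 2: 3 < 729 holds -> k = 3 * 3 = 9, sm = 4 + 9 = 13.
Iteration 3: 9 < 729 holds -> k = 9 * 3 = 27, sm = 13 + 27 = 40.
Iteration 4: 27 < 729 holds -> k = 27 * 3 = 81, sm = 40 + 81 = 121.
Iteration 5: 81 < 729 holds -> k = 81 * 3 = 243, sm = 121 + 243 = 364.
Iteration 6: 243 < 729 holds -> k = 243 * 3 = 729, sm = 364 + 729 = 1093.
Iteration 7: 729 < 729 fails; recursion stops.
SUM(k) = 1 + 3 + 9 + 27 + 81 + 243 + 729 = 1093.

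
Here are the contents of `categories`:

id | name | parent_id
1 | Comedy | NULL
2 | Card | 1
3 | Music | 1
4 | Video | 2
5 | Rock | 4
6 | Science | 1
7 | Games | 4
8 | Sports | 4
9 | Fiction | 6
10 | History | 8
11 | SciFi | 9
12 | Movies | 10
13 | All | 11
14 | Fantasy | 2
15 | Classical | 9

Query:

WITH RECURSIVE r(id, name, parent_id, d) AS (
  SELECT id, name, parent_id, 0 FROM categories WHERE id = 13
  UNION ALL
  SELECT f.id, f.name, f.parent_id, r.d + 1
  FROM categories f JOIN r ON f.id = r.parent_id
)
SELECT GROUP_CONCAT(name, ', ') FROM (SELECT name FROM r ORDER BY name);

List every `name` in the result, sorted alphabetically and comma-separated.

Base: id=13 (All), parent_id=11, d 0.
Iteration 1: join on id=11 -> SciFi (id 11, parent_id=9, d 1).
Iteration 2: join on id=9 -> Fiction (id 9, parent_id=6, d 2).
Iteration 3: join on id=6 -> Science (id 6, parent_id=1, d 3).
Iteration 4: join on id=1 -> Comedy (id 1, parent_id=NULL, d 4).
Iteration 5: parent_id is NULL; no match; recursion stops.

All, Comedy, Fiction, SciFi, Science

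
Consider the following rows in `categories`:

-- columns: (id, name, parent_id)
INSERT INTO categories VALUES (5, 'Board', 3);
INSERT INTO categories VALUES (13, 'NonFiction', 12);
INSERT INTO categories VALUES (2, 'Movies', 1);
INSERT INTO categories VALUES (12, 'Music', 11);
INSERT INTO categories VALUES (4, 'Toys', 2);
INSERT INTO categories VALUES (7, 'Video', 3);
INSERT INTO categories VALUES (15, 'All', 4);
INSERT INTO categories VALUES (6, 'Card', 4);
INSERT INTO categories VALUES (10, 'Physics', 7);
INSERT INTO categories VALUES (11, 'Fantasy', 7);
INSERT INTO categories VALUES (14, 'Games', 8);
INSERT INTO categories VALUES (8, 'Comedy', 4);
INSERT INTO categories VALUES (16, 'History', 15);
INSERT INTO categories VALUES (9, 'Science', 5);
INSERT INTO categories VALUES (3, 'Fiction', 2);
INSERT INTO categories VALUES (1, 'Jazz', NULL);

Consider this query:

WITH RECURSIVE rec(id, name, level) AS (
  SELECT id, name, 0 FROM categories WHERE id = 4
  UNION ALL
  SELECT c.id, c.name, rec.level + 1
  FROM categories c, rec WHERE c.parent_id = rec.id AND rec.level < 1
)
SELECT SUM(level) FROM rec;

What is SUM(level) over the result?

3

Base: id=4 (Toys) at level 0.
Iteration 1: rows with parent_id in {4} -> Card (id 6, level 1), Comedy (id 8, level 1), All (id 15, level 1).
Iteration 2: level < 1 fails for all current rows; recursion stops.
SUM(level) = 0 + 1 + 1 + 1 = 3.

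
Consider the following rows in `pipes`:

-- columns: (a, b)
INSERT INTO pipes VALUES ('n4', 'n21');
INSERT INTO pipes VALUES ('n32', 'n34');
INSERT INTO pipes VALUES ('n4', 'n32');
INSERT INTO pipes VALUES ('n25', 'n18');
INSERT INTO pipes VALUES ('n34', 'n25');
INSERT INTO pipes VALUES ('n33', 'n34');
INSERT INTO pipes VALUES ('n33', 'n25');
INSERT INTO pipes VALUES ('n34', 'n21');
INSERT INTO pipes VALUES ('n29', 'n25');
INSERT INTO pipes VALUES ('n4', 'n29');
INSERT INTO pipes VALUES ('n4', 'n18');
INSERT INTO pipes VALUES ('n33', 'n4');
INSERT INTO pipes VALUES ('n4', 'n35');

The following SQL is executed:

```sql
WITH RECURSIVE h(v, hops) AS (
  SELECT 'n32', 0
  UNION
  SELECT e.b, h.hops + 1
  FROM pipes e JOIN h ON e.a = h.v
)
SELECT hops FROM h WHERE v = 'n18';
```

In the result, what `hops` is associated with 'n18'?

3

Base: (n32, hops=0).
Iteration 1: edges from {n32} -> (n34, hops=1).
Iteration 2: edges from {n34} -> (n21, hops=2), (n25, hops=2).
Iteration 3: edges from {n21,n25} -> (n18, hops=3).
Iteration 4: no outgoing edges from {n18}; recursion stops.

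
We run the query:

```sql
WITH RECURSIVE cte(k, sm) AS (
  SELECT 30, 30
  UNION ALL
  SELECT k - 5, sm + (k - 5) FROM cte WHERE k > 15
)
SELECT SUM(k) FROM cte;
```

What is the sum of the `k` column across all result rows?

90

Base: k=30, sm=30.
Iteration 1: 30 > 15 holds -> k = 30 - 5 = 25, sm = 30 + 25 = 55.
Iteration 2: 25 > 15 holds -> k = 25 - 5 = 20, sm = 55 + 20 = 75.
Iteration 3: 20 > 15 holds -> k = 20 - 5 = 15, sm = 75 + 15 = 90.
Iteration 4: 15 > 15 fails; recursion stops.
SUM(k) = 30 + 25 + 20 + 15 = 90.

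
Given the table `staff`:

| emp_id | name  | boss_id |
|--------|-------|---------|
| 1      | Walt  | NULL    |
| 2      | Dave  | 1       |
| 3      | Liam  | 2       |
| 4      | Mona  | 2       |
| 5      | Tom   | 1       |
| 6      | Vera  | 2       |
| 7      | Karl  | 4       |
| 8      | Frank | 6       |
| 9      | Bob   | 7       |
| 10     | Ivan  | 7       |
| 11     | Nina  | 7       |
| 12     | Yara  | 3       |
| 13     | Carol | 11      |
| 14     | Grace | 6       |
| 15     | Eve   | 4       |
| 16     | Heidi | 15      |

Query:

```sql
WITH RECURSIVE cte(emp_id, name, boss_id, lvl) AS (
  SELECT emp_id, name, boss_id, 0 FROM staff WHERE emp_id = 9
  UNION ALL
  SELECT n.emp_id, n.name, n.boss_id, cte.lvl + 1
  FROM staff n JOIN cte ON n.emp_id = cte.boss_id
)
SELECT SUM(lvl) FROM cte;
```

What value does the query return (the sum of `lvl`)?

10

Base: emp_id=9 (Bob), boss_id=7, lvl 0.
Iteration 1: join on emp_id=7 -> Karl (id 7, boss_id=4, lvl 1).
Iteration 2: join on emp_id=4 -> Mona (id 4, boss_id=2, lvl 2).
Iteration 3: join on emp_id=2 -> Dave (id 2, boss_id=1, lvl 3).
Iteration 4: join on emp_id=1 -> Walt (id 1, boss_id=NULL, lvl 4).
Iteration 5: boss_id is NULL; no match; recursion stops.
SUM(lvl) = 0 + 1 + 2 + 3 + 4 = 10.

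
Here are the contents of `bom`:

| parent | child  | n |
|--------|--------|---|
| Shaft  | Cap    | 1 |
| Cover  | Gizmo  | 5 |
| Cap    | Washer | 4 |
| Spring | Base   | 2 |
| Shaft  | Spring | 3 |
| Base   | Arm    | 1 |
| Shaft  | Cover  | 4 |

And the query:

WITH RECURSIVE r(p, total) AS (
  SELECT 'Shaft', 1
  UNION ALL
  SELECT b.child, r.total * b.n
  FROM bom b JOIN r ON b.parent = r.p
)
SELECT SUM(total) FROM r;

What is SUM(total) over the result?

45

Base: (Shaft, total=1).
Iteration 1: components of {Shaft} -> Cap = 1*1 = 1, Cover = 1*4 = 4, Spring = 1*3 = 3.
Iteration 2: components of {Cap,Cover,Spring} -> Base = 3*2 = 6, Gizmo = 4*5 = 20, Washer = 1*4 = 4.
Iteration 3: components of {Base,Gizmo,Washer} -> Arm = 6*1 = 6.
Iteration 4: no further components; recursion stops.
SUM(total) = 1 + 1 + 4 + 3 + 4 + 20 + 6 + 6 = 45.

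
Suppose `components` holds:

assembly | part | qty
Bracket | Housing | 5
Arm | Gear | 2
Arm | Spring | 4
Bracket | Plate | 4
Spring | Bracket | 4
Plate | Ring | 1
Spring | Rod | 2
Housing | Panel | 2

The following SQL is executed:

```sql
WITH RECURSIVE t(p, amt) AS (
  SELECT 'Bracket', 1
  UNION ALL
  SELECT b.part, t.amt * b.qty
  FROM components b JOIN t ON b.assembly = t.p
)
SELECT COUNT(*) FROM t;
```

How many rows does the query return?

Base: (Bracket, amt=1).
Iteration 1: components of {Bracket} -> Housing = 1*5 = 5, Plate = 1*4 = 4.
Iteration 2: components of {Housing,Plate} -> Panel = 5*2 = 10, Ring = 4*1 = 4.
Iteration 3: no further components; recursion stops.
Total rows emitted: 5.

5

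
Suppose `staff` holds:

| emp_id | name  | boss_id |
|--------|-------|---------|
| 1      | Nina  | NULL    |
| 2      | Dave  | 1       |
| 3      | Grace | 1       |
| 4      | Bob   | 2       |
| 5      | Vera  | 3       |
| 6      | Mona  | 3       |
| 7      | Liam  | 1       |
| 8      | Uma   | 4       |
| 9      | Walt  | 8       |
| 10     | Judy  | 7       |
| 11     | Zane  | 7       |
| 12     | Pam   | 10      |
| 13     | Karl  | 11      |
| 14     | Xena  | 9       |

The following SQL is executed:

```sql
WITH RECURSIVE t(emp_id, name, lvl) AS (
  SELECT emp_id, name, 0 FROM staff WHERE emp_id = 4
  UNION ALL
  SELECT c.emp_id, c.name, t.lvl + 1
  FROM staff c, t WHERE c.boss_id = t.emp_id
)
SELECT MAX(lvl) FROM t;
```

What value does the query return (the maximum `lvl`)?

Base: emp_id=4 (Bob) at lvl 0.
Iteration 1: rows with boss_id in {4} -> Uma (id 8, lvl 1).
Iteration 2: rows with boss_id in {8} -> Walt (id 9, lvl 2).
Iteration 3: rows with boss_id in {9} -> Xena (id 14, lvl 3).
Iteration 4: no rows with boss_id in {14}; recursion stops.
lvl values: 0, 1, 2, 3; the maximum is 3.

3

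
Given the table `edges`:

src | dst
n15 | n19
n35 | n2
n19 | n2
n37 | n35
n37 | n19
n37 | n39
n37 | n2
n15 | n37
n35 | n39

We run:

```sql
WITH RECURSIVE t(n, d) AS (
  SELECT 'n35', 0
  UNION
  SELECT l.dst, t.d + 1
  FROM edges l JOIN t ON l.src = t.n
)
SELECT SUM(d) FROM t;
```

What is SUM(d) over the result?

Base: (n35, d=0).
Iteration 1: edges from {n35} -> (n2, d=1), (n39, d=1).
Iteration 2: no outgoing edges from {n2,n39}; recursion stops.
SUM(d) = 0 + 1 + 1 = 2.

2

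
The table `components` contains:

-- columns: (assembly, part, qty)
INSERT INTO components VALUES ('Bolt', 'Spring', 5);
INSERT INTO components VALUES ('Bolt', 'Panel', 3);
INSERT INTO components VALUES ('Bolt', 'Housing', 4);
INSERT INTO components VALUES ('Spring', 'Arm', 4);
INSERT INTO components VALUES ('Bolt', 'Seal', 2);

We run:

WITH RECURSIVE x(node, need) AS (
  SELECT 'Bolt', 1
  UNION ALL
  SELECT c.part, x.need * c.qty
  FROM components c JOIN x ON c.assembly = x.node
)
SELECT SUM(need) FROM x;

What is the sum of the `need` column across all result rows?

35

Base: (Bolt, need=1).
Iteration 1: components of {Bolt} -> Housing = 1*4 = 4, Panel = 1*3 = 3, Seal = 1*2 = 2, Spring = 1*5 = 5.
Iteration 2: components of {Housing,Panel,Seal,Spring} -> Arm = 5*4 = 20.
Iteration 3: no further components; recursion stops.
SUM(need) = 1 + 5 + 3 + 4 + 2 + 20 = 35.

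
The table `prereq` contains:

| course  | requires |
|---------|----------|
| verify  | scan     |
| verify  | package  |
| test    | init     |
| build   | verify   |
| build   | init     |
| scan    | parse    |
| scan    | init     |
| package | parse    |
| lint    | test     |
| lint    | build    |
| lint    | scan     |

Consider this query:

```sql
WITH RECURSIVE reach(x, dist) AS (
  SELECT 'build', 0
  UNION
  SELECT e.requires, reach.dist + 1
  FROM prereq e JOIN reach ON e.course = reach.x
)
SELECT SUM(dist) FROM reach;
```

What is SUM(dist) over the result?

12

Base: (build, dist=0).
Iteration 1: edges from {build} -> (init, dist=1), (verify, dist=1).
Iteration 2: edges from {init,verify} -> (package, dist=2), (scan, dist=2).
Iteration 3: edges from {package,scan} -> (init, dist=3), (parse, dist=3). [UNION drops 1 duplicate row(s)]
Iteration 4: no outgoing edges from {init,parse}; recursion stops.
SUM(dist) = 0 + 1 + 1 + 2 + 2 + 3 + 3 = 12.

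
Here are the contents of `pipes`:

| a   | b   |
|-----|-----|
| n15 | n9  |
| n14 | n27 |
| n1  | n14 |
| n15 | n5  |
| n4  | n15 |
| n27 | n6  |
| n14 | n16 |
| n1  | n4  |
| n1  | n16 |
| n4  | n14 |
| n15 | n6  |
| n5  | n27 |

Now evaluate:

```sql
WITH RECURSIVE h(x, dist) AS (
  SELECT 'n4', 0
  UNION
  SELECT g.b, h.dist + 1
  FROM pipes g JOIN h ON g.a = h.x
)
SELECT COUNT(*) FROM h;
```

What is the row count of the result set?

11

Base: (n4, dist=0).
Iteration 1: edges from {n4} -> (n14, dist=1), (n15, dist=1).
Iteration 2: edges from {n14,n15} -> (n16, dist=2), (n27, dist=2), (n5, dist=2), (n6, dist=2), (n9, dist=2).
Iteration 3: edges from {n16,n27,n5,n6,n9} -> (n27, dist=3), (n6, dist=3).
Iteration 4: edges from {n27,n6} -> (n6, dist=4).
Iteration 5: no outgoing edges from {n6}; recursion stops.
Total rows emitted: 11.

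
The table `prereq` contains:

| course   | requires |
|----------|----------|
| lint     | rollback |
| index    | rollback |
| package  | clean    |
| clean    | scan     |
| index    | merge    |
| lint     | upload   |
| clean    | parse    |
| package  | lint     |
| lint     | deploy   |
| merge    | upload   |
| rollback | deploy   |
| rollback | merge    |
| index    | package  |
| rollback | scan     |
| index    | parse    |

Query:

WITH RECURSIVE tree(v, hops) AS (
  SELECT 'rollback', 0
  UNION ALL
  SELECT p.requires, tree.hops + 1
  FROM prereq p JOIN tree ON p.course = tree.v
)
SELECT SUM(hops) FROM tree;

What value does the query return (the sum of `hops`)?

5

Base: (rollback, hops=0).
Iteration 1: edges from {rollback} -> (deploy, hops=1), (merge, hops=1), (scan, hops=1).
Iteration 2: edges from {deploy,merge,scan} -> (upload, hops=2).
Iteration 3: no outgoing edges from {upload}; recursion stops.
SUM(hops) = 0 + 1 + 1 + 1 + 2 = 5.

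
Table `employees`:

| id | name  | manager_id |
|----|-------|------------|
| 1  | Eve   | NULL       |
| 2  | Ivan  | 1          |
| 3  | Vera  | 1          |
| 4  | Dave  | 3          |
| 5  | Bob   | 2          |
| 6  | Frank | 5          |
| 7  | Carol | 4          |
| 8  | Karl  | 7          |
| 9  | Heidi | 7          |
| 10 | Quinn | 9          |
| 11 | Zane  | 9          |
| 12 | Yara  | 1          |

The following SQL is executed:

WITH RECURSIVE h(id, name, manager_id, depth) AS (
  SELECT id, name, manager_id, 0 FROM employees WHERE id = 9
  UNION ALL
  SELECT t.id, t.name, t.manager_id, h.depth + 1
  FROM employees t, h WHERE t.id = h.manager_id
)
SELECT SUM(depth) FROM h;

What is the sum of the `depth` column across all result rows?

10

Base: id=9 (Heidi), manager_id=7, depth 0.
Iteration 1: join on id=7 -> Carol (id 7, manager_id=4, depth 1).
Iteration 2: join on id=4 -> Dave (id 4, manager_id=3, depth 2).
Iteration 3: join on id=3 -> Vera (id 3, manager_id=1, depth 3).
Iteration 4: join on id=1 -> Eve (id 1, manager_id=NULL, depth 4).
Iteration 5: manager_id is NULL; no match; recursion stops.
SUM(depth) = 0 + 1 + 2 + 3 + 4 = 10.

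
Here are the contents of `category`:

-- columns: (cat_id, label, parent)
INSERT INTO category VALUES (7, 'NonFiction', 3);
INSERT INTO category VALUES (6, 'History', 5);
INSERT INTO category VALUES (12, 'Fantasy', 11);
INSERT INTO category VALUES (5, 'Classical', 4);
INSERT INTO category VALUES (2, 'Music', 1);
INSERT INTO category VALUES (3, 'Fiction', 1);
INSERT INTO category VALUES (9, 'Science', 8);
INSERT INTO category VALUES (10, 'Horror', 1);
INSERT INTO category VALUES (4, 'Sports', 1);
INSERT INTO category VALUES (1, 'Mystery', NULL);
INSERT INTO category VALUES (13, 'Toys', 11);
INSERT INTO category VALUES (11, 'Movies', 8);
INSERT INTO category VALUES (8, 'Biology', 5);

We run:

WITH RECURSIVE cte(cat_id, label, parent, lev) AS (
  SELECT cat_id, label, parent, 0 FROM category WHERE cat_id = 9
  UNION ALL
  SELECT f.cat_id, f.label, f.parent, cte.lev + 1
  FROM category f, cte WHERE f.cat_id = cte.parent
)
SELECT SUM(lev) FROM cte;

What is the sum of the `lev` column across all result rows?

10

Base: cat_id=9 (Science), parent=8, lev 0.
Iteration 1: join on cat_id=8 -> Biology (id 8, parent=5, lev 1).
Iteration 2: join on cat_id=5 -> Classical (id 5, parent=4, lev 2).
Iteration 3: join on cat_id=4 -> Sports (id 4, parent=1, lev 3).
Iteration 4: join on cat_id=1 -> Mystery (id 1, parent=NULL, lev 4).
Iteration 5: parent is NULL; no match; recursion stops.
SUM(lev) = 0 + 1 + 2 + 3 + 4 = 10.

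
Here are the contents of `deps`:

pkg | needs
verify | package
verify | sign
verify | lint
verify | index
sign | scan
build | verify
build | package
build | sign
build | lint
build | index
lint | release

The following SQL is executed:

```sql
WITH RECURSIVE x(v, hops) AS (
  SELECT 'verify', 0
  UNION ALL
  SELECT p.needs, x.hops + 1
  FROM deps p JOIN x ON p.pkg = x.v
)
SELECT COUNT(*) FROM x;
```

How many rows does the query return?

Base: (verify, hops=0).
Iteration 1: edges from {verify} -> (index, hops=1), (lint, hops=1), (package, hops=1), (sign, hops=1).
Iteration 2: edges from {index,lint,package,sign} -> (release, hops=2), (scan, hops=2).
Iteration 3: no outgoing edges from {release,scan}; recursion stops.
Total rows emitted: 7.

7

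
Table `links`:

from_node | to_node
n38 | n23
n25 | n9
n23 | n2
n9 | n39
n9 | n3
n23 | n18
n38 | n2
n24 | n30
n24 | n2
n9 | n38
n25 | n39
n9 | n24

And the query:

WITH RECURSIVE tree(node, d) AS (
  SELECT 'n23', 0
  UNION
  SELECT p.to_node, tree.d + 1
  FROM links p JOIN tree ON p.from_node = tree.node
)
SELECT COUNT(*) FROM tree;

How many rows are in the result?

3

Base: (n23, d=0).
Iteration 1: edges from {n23} -> (n18, d=1), (n2, d=1).
Iteration 2: no outgoing edges from {n18,n2}; recursion stops.
Total rows emitted: 3.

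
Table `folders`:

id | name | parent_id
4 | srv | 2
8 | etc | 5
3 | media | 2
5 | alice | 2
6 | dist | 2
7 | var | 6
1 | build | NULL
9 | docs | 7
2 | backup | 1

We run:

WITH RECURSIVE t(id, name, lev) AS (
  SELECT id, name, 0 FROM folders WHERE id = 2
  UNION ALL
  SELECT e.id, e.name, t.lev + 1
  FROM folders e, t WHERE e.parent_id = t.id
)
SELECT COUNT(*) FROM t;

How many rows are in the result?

8

Base: id=2 (backup) at lev 0.
Iteration 1: rows with parent_id in {2} -> media (id 3, lev 1), srv (id 4, lev 1), alice (id 5, lev 1), dist (id 6, lev 1).
Iteration 2: rows with parent_id in {3,4,5,6} -> var (id 7, lev 2), etc (id 8, lev 2).
Iteration 3: rows with parent_id in {7,8} -> docs (id 9, lev 3).
Iteration 4: no rows with parent_id in {9}; recursion stops.
Total rows emitted: 8.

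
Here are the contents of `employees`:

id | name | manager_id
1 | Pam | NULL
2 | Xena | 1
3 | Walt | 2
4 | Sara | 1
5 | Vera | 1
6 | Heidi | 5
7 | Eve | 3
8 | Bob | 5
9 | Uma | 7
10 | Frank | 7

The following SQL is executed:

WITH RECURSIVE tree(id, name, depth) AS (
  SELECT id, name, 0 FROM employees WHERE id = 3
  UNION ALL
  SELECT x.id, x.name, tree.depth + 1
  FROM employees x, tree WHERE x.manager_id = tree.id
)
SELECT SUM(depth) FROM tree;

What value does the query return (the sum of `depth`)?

Base: id=3 (Walt) at depth 0.
Iteration 1: rows with manager_id in {3} -> Eve (id 7, depth 1).
Iteration 2: rows with manager_id in {7} -> Uma (id 9, depth 2), Frank (id 10, depth 2).
Iteration 3: no rows with manager_id in {9,10}; recursion stops.
SUM(depth) = 0 + 1 + 2 + 2 = 5.

5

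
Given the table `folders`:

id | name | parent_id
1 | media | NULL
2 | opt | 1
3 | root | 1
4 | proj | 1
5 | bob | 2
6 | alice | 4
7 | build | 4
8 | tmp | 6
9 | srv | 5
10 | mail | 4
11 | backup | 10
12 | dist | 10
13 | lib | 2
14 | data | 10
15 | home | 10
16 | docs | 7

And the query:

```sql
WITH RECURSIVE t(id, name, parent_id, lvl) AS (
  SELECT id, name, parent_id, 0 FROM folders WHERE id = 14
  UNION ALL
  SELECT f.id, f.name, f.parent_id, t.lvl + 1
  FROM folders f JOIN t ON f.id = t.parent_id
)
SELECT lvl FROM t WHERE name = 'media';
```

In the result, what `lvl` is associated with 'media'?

Base: id=14 (data), parent_id=10, lvl 0.
Iteration 1: join on id=10 -> mail (id 10, parent_id=4, lvl 1).
Iteration 2: join on id=4 -> proj (id 4, parent_id=1, lvl 2).
Iteration 3: join on id=1 -> media (id 1, parent_id=NULL, lvl 3).
Iteration 4: parent_id is NULL; no match; recursion stops.

3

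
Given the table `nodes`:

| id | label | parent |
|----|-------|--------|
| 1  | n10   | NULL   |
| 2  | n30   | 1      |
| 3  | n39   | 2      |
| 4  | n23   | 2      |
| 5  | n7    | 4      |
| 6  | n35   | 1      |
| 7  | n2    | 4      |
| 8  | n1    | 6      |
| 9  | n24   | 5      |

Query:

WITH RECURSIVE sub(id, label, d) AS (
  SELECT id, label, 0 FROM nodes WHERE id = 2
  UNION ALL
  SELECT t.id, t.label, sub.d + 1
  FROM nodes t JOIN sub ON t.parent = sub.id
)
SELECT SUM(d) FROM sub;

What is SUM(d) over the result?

9

Base: id=2 (n30) at d 0.
Iteration 1: rows with parent in {2} -> n39 (id 3, d 1), n23 (id 4, d 1).
Iteration 2: rows with parent in {3,4} -> n7 (id 5, d 2), n2 (id 7, d 2).
Iteration 3: rows with parent in {5,7} -> n24 (id 9, d 3).
Iteration 4: no rows with parent in {9}; recursion stops.
SUM(d) = 0 + 1 + 1 + 2 + 2 + 3 = 9.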